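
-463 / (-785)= 463 / 785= 0.59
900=900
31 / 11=2.82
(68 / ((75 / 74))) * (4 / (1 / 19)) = 382432 / 75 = 5099.09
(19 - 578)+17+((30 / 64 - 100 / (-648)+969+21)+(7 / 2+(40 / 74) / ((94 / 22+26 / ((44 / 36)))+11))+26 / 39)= 2909526289 / 6425568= 452.80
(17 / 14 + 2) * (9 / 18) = 45 / 28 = 1.61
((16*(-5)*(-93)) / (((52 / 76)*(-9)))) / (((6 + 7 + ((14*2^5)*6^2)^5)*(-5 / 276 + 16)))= -4335040 / 62572424637892426910621683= -0.00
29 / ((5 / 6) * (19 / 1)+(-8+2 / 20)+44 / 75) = 725 / 213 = 3.40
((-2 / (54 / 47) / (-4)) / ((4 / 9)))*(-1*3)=-47 / 16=-2.94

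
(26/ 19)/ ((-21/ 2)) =-52/ 399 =-0.13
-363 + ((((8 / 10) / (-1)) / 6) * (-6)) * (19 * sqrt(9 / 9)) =-1739 / 5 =-347.80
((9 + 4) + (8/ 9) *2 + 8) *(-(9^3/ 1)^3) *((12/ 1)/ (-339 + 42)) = 3922034580/ 11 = 356548598.18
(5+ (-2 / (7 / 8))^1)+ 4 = 47 / 7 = 6.71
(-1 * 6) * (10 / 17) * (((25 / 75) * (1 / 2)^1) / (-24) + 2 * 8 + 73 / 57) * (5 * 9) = -3544575 / 1292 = -2743.48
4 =4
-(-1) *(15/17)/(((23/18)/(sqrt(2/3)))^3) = 19440 *sqrt(6)/206839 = 0.23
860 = 860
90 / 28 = 45 / 14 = 3.21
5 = 5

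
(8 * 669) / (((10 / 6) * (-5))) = -16056 / 25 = -642.24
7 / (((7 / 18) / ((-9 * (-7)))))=1134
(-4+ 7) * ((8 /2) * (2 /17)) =1.41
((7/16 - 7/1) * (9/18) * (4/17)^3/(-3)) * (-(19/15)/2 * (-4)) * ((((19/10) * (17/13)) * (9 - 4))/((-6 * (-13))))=2527/439569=0.01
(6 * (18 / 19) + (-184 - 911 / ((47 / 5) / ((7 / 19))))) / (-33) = 3353 / 517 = 6.49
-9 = -9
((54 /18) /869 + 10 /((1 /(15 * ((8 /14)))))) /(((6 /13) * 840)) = 0.22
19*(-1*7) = -133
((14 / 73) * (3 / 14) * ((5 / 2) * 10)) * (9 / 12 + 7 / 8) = 1.67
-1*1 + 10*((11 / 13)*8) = 867 / 13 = 66.69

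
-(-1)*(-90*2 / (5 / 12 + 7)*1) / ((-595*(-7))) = -432 / 74137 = -0.01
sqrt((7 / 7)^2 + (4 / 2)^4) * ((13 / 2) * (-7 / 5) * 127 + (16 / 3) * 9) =-11077 * sqrt(17) / 10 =-4567.16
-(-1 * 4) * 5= 20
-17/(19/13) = -221/19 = -11.63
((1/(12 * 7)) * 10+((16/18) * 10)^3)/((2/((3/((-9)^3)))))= -7169215/4960116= -1.45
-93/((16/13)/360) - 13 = -54431/2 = -27215.50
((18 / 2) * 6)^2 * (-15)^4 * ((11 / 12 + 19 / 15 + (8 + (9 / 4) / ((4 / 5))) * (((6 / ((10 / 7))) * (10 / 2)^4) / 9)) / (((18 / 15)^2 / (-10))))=-25881743953125 / 8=-3235217994140.62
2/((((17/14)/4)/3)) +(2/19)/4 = 12785/646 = 19.79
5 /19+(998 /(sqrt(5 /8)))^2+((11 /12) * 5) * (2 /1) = 908361023 /570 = 1593615.83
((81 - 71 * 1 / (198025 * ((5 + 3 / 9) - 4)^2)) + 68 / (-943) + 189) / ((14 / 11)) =8871392972453 / 41829216800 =212.09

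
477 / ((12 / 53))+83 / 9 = 76175 / 36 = 2115.97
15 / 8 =1.88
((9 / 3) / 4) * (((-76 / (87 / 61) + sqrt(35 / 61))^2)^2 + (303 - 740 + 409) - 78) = 1720893159181744015 / 284233600908 - 99659344996 * sqrt(2135) / 13389561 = 5710588.28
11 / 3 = 3.67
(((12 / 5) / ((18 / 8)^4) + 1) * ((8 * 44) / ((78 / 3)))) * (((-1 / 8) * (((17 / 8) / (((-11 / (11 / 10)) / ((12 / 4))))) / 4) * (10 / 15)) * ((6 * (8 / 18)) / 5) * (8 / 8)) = 2236333 / 21323250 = 0.10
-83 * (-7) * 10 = 5810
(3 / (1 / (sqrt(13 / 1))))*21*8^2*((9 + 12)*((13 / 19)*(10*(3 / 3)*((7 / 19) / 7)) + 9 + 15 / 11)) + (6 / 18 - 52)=-155 / 3 + 3605672448*sqrt(13) / 3971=3273792.93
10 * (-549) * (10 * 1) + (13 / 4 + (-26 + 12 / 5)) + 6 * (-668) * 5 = -1499207 / 20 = -74960.35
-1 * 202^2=-40804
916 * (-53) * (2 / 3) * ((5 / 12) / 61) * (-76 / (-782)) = -4612060 / 214659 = -21.49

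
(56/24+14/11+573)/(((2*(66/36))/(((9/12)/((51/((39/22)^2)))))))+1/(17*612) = 553515191/76162482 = 7.27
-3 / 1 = -3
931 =931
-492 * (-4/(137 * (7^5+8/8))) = 246/287837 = 0.00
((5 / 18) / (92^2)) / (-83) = -5 / 12645216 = -0.00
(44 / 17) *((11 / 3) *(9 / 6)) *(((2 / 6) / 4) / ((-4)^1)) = -121 / 408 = -0.30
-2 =-2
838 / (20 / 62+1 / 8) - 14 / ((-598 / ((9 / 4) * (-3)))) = 248536525 / 132756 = 1872.13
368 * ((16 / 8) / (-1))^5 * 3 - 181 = -35509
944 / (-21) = -944 / 21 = -44.95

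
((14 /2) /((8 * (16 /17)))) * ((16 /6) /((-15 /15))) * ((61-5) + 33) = -10591 /48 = -220.65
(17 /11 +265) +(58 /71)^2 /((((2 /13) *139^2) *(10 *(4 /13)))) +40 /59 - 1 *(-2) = 340356419299441 /1264215149780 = 269.22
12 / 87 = 4 / 29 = 0.14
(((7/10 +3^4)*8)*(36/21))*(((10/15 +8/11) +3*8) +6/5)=57359936/1925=29797.37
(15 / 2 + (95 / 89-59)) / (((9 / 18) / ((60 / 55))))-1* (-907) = 780229 / 979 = 796.97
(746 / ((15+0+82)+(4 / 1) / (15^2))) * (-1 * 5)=-839250 / 21829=-38.45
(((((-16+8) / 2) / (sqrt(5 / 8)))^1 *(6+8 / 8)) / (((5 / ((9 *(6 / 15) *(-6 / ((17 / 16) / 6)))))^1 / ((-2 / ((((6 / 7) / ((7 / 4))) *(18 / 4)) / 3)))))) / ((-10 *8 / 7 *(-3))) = -68.60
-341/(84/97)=-33077/84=-393.77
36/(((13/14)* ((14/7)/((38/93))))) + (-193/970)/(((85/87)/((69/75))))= 6423874221/830683750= 7.73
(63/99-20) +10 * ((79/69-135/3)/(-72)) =-181331/13662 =-13.27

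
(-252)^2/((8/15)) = 119070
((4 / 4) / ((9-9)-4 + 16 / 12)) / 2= -3 / 16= -0.19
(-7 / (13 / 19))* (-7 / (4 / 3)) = 2793 / 52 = 53.71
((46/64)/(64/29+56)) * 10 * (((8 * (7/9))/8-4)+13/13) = -16675/60768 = -0.27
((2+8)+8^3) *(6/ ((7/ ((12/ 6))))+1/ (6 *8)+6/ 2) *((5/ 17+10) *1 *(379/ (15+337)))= 1311501075/ 47872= 27396.00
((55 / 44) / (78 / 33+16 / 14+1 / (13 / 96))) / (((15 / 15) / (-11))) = -55055 / 43608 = -1.26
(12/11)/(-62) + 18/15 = 2016/1705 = 1.18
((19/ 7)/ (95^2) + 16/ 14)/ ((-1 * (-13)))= 543/ 6175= 0.09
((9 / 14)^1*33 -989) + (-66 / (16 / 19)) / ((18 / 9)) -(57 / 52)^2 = -4770683 / 4732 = -1008.17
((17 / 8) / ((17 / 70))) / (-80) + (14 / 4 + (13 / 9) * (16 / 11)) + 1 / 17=597851 / 107712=5.55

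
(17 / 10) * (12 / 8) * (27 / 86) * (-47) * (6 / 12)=-64719 / 3440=-18.81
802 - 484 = 318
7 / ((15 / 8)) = 56 / 15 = 3.73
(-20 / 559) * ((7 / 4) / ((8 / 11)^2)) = -4235 / 35776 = -0.12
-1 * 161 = -161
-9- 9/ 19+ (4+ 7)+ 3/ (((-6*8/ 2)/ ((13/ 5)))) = 913/ 760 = 1.20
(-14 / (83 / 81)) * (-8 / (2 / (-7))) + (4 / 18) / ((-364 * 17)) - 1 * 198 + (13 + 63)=-1166134871 / 2311218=-504.55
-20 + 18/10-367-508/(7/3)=-21102/35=-602.91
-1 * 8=-8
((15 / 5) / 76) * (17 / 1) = 51 / 76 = 0.67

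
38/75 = 0.51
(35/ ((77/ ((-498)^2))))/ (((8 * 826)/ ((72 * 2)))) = 11160180/ 4543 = 2456.57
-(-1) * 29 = 29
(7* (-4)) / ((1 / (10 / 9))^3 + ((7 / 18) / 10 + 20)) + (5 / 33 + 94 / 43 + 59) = 15910771618 / 265226709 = 59.99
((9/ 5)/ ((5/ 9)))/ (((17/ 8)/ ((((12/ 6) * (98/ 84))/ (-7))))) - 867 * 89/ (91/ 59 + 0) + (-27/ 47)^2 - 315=-50343.94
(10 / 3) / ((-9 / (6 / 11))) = -20 / 99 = -0.20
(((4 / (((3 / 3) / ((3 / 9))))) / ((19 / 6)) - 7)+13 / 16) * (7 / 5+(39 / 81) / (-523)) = -86582423 / 10731960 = -8.07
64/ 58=32/ 29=1.10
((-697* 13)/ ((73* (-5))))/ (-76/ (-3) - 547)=-27183/ 571225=-0.05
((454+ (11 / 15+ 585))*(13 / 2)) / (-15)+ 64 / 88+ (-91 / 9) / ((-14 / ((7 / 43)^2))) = -4116859997 / 9152550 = -449.80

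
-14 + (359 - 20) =325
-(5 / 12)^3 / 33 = -125 / 57024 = -0.00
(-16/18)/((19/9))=-8/19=-0.42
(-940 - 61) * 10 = -10010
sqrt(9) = 3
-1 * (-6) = 6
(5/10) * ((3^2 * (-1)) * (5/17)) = -45/34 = -1.32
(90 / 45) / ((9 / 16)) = 32 / 9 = 3.56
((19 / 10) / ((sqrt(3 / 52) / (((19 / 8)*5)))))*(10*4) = 1805*sqrt(39) / 3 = 3757.41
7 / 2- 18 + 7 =-15 / 2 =-7.50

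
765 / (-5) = -153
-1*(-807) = 807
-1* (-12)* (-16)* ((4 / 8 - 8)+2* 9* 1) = -2016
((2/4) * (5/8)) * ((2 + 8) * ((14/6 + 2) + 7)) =425/12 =35.42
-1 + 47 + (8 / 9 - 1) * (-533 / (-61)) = 24721 / 549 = 45.03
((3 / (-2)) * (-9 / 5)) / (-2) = -27 / 20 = -1.35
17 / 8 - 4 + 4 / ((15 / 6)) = -11 / 40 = -0.28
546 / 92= 5.93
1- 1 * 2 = -1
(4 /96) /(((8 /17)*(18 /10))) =85 /1728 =0.05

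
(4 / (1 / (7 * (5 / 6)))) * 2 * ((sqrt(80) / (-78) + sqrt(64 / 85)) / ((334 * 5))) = -28 * sqrt(5) / 19539 + 112 * sqrt(85) / 42585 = 0.02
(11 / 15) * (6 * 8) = 176 / 5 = 35.20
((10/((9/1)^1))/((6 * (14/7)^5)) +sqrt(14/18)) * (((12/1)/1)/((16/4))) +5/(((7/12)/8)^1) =sqrt(7) +138275/2016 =71.23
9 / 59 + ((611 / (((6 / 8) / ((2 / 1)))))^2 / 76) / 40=44059573 / 50445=873.42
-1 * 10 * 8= -80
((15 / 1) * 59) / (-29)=-885 / 29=-30.52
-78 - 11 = -89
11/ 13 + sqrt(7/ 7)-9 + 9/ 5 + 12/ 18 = -914/ 195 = -4.69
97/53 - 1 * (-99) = 100.83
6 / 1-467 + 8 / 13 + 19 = -5738 / 13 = -441.38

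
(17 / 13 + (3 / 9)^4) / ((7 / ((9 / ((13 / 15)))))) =6950 / 3549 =1.96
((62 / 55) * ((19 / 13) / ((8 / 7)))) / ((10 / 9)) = 37107 / 28600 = 1.30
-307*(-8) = 2456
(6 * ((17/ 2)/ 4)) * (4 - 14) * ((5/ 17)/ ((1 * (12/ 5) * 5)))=-3.12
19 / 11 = 1.73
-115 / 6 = -19.17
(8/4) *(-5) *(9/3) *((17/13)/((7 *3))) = -170/91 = -1.87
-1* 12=-12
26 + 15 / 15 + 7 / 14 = 55 / 2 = 27.50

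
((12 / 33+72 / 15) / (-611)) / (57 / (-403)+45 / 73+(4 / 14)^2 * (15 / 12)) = -0.01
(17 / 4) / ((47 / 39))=663 / 188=3.53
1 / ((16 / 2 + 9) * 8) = 0.01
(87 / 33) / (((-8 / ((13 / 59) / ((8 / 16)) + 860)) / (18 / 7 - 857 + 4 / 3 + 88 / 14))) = 4363396927 / 18172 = 240116.49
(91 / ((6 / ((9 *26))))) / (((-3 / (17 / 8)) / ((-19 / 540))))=382109 / 4320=88.45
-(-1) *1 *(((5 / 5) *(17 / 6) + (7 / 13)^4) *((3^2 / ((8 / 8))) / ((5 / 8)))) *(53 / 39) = 105987916 / 1856465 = 57.09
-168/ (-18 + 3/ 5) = 280/ 29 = 9.66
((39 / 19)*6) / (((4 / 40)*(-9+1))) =-585 / 38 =-15.39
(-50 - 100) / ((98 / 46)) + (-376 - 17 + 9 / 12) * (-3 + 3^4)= -3005259 / 98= -30665.91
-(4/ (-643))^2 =-16/ 413449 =-0.00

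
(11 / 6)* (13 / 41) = 143 / 246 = 0.58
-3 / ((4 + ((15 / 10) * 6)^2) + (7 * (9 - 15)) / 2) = -0.05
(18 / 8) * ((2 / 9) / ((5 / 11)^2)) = 121 / 50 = 2.42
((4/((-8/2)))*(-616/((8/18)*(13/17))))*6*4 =565488/13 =43499.08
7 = 7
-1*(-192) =192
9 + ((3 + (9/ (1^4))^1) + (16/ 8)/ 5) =107/ 5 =21.40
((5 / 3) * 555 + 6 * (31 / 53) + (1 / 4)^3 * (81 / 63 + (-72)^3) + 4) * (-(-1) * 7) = -116333027 / 3392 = -34296.29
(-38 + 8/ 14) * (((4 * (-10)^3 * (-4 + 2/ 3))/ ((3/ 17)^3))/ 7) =-51488240000/ 3969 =-12972597.63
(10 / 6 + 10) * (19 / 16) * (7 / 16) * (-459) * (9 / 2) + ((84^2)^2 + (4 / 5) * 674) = 127424398837 / 2560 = 49775155.80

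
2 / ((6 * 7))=1 / 21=0.05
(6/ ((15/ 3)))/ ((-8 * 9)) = -1/ 60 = -0.02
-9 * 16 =-144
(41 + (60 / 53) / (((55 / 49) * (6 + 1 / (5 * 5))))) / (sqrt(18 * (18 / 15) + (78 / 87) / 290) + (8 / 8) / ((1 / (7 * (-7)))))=-746718000385 / 880802209012- 105097537 * sqrt(454205) / 880802209012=-0.93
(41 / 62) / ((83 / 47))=1927 / 5146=0.37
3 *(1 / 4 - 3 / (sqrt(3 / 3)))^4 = 43923 / 256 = 171.57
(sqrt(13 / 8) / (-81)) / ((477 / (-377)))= 377* sqrt(26) / 154548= 0.01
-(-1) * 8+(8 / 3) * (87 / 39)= 544 / 39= 13.95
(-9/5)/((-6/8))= 12/5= 2.40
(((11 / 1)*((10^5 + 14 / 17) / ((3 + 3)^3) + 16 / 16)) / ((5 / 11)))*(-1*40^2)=-8245840240 / 459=-17964793.55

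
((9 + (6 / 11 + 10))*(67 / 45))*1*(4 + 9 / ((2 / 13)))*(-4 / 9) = -720250 / 891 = -808.36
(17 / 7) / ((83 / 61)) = 1037 / 581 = 1.78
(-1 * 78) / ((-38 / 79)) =3081 / 19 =162.16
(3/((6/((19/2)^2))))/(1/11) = 3971/8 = 496.38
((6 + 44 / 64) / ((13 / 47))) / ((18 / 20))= 25145 / 936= 26.86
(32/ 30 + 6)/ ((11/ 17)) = 1802/ 165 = 10.92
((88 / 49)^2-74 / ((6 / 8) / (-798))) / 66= 94526440 / 79233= 1193.02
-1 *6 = -6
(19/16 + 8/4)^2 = 2601/256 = 10.16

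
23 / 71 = 0.32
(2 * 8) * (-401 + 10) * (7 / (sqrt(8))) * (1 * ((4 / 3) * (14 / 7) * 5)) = -437920 * sqrt(2) / 3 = -206437.47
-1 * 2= -2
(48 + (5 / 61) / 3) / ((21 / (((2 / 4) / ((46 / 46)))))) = 8789 / 7686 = 1.14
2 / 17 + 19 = 325 / 17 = 19.12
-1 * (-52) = 52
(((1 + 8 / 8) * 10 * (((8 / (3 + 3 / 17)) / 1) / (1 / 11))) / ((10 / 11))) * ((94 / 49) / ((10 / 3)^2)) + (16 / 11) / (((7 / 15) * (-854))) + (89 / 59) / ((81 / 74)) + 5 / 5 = 422689301423 / 3928218525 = 107.60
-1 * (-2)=2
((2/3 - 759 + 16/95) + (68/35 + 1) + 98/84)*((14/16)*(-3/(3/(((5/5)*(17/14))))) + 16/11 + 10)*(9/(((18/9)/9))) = -317365.20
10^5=100000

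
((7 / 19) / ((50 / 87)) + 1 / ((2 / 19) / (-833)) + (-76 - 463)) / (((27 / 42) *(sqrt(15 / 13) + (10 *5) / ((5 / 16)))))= -7793740864 / 94843725 + 18734954 *sqrt(195) / 474218625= -81.62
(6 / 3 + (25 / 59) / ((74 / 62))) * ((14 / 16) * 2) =35987 / 8732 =4.12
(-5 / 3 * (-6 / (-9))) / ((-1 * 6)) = 5 / 27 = 0.19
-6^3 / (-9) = 24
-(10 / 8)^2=-25 / 16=-1.56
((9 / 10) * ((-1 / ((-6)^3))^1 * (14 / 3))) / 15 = 7 / 5400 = 0.00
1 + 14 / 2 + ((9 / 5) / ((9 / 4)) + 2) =54 / 5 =10.80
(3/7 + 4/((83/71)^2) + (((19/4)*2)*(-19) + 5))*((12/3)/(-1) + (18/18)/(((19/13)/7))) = -249039645/1832474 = -135.90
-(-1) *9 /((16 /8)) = 9 /2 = 4.50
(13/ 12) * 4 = 13/ 3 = 4.33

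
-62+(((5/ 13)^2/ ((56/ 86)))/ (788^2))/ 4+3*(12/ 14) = -698477550541/ 11753228032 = -59.43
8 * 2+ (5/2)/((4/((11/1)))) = 183/8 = 22.88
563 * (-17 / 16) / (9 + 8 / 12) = -28713 / 464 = -61.88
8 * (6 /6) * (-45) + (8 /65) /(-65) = -360.00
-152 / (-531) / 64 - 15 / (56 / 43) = -171181 / 14868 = -11.51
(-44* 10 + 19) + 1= -420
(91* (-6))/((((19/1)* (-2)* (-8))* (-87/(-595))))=-54145/4408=-12.28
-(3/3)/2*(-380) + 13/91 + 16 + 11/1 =1520/7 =217.14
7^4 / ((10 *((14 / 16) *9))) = 1372 / 45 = 30.49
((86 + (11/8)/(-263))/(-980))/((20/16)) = -180933/2577400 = -0.07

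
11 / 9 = 1.22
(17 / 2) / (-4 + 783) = 17 / 1558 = 0.01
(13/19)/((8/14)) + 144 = 11035/76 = 145.20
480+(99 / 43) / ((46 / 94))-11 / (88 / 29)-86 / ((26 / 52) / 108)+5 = -18089.92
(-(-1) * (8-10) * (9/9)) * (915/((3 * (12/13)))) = -660.83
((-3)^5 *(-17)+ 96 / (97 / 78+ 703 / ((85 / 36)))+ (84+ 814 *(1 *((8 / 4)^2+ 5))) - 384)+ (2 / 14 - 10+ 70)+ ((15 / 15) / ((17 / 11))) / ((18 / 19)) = 47632478534987 / 4246020198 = 11218.15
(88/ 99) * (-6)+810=2414/ 3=804.67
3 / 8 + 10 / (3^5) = 809 / 1944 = 0.42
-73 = -73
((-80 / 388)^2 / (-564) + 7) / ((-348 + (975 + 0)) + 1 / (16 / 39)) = 148585328 / 13360883499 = 0.01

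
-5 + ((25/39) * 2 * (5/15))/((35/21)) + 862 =33433/39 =857.26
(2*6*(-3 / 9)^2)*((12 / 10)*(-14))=-112 / 5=-22.40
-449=-449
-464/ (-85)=464/ 85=5.46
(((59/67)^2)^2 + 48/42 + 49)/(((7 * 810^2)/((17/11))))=60841852483/3563100056542950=0.00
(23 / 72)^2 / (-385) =-529 / 1995840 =-0.00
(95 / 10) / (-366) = -0.03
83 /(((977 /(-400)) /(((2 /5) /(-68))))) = 3320 /16609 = 0.20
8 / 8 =1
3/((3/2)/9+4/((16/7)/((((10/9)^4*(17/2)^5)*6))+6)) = 111813843726/31059377707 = 3.60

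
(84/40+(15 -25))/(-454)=79/4540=0.02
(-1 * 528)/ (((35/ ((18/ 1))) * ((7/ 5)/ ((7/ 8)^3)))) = -2079/ 16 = -129.94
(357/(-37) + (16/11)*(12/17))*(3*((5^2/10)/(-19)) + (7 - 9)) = 5428605/262922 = 20.65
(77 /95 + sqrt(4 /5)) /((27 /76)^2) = 23408 /3645 + 11552 * sqrt(5) /3645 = 13.51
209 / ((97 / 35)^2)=256025 / 9409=27.21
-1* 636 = -636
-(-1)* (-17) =-17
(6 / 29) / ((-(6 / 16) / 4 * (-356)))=0.01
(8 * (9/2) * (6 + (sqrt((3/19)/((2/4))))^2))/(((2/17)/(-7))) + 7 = -256907/19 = -13521.42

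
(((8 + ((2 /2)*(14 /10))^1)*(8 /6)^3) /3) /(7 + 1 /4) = 12032 /11745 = 1.02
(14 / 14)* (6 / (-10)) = -0.60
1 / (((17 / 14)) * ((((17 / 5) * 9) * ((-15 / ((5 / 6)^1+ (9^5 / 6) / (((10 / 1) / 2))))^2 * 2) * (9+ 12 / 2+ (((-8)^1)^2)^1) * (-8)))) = -6107040583 / 16643799000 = -0.37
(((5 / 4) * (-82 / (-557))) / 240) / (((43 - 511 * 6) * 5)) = -41 / 808229280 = -0.00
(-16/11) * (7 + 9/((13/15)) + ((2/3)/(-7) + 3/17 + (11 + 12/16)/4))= -1515071/51051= -29.68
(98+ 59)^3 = 3869893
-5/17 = -0.29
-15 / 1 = -15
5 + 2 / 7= 37 / 7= 5.29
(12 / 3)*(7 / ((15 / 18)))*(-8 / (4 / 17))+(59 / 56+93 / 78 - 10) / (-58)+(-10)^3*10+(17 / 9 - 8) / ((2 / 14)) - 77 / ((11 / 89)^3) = -11948032389247 / 229909680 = -51968.37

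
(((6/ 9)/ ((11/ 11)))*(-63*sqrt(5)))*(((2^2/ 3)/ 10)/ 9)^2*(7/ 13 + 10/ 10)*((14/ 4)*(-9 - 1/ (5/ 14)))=46256*sqrt(5)/ 78975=1.31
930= 930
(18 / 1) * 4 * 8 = 576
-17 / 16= -1.06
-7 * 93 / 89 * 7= -4557 / 89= -51.20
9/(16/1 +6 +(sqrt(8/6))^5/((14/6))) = 0.39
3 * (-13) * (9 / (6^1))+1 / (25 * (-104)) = -152101 / 2600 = -58.50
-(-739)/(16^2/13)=9607/256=37.53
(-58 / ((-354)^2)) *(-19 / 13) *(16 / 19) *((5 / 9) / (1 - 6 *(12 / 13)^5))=-33130760 / 316275371739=-0.00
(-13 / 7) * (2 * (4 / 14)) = -52 / 49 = -1.06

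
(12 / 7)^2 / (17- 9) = 18 / 49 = 0.37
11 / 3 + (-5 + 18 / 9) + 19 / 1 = 59 / 3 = 19.67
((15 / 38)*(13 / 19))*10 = 975 / 361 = 2.70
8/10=0.80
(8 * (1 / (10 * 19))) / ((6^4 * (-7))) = -1 / 215460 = -0.00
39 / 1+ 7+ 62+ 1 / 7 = 757 / 7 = 108.14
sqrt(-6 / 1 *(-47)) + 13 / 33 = 13 / 33 + sqrt(282) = 17.19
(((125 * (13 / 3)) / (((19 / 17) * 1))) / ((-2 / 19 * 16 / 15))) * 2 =-138125 / 16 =-8632.81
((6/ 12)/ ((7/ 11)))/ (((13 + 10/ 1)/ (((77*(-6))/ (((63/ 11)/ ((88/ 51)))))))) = -117128/ 24633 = -4.75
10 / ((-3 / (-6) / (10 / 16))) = 25 / 2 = 12.50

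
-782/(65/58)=-45356/65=-697.78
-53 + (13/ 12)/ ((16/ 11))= -10033/ 192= -52.26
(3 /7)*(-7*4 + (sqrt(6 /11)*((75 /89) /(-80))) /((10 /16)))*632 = -7584 - 2844*sqrt(66) /6853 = -7587.37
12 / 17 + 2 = 2.71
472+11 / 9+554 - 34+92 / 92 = 8948 / 9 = 994.22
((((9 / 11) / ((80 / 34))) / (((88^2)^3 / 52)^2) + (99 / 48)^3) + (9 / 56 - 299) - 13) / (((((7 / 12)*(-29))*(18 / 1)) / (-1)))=-4194094335223251497396409427 / 4213944795810869706405969920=-1.00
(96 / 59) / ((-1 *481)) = -96 / 28379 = -0.00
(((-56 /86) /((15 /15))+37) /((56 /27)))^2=1780924401 /5798464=307.14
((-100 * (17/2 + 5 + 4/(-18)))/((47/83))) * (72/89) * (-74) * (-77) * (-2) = 90424980800/4183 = 21617255.75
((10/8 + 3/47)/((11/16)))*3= 2964/517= 5.73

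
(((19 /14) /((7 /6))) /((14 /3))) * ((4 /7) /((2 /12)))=2052 /2401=0.85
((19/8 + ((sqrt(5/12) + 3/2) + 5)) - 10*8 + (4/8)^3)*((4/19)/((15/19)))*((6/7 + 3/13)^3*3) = -275564916/3767855 + 646866*sqrt(15)/3767855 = -72.47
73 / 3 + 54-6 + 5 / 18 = 1307 / 18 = 72.61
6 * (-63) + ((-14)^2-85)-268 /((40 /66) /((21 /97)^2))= -13536066 /47045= -287.73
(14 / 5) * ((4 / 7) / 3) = 8 / 15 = 0.53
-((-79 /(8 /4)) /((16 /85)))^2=-45091225 /1024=-44034.40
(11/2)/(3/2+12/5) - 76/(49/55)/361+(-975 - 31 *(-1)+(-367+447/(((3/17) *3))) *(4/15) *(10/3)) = -169445671/326781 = -518.53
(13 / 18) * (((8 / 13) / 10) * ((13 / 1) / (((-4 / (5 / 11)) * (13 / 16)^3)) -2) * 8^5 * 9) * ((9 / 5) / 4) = -1303216128 / 46475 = -28041.23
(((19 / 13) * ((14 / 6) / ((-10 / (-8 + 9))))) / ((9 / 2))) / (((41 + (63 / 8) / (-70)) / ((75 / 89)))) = -53200 / 34060923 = -0.00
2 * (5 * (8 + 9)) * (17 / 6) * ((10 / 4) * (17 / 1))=20470.83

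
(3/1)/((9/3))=1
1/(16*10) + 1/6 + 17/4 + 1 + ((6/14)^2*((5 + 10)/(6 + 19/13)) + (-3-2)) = 1807259/2281440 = 0.79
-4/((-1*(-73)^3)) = -4/389017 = -0.00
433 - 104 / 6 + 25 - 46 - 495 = -301 / 3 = -100.33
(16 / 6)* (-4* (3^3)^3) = -209952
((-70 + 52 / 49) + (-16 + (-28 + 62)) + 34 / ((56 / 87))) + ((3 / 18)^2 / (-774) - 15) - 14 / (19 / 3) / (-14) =-336187057 / 25941384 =-12.96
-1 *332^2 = -110224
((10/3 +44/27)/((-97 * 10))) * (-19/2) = 1273/26190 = 0.05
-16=-16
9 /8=1.12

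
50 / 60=5 / 6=0.83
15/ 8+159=1287/ 8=160.88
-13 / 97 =-0.13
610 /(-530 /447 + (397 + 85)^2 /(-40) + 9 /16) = -0.11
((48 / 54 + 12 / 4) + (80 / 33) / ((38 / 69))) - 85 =-76.71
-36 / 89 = -0.40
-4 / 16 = -1 / 4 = -0.25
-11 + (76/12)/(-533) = -17608/1599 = -11.01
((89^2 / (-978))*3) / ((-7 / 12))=47526 / 1141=41.65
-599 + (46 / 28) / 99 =-830191 / 1386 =-598.98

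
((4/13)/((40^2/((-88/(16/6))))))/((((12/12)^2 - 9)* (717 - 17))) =33/29120000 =0.00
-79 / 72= -1.10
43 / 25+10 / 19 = 2.25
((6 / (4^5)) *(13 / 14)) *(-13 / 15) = -169 / 35840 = -0.00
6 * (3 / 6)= 3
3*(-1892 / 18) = -946 / 3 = -315.33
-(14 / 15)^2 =-196 / 225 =-0.87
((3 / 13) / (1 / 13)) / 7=3 / 7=0.43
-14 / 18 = -7 / 9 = -0.78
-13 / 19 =-0.68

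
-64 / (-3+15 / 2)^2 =-256 / 81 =-3.16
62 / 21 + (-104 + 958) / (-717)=8840 / 5019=1.76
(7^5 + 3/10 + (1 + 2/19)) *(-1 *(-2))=3193597/95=33616.81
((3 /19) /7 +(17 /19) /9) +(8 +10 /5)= 12116 /1197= 10.12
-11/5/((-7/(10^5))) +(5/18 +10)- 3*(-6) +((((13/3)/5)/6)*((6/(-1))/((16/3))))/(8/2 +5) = 158542429/5040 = 31456.83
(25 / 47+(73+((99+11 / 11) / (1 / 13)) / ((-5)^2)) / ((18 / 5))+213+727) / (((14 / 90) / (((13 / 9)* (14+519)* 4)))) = 57168753850 / 2961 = 19307245.47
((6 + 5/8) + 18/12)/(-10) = -13/16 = -0.81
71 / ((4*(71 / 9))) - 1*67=-259 / 4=-64.75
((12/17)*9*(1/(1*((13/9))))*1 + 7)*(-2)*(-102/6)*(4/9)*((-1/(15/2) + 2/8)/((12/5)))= 17633/2106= 8.37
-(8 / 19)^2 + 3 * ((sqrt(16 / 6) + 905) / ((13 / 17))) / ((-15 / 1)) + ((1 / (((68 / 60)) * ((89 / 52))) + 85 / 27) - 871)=-211691448587 / 191713743 - 34 * sqrt(6) / 195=-1104.63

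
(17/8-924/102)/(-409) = 943/55624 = 0.02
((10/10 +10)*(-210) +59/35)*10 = -161582/7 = -23083.14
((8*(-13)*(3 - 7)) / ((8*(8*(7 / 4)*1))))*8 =208 / 7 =29.71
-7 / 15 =-0.47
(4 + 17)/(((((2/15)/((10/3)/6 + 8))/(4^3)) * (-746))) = -115.60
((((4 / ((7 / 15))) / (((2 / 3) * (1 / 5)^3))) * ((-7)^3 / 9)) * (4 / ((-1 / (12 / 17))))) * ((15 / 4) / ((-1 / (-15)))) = 165375000 / 17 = 9727941.18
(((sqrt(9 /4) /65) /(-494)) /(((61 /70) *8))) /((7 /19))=-3 /164944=-0.00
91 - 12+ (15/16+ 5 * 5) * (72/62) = 13531/124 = 109.12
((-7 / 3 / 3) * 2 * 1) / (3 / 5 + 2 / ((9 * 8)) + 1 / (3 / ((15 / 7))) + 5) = -1960 / 7991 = -0.25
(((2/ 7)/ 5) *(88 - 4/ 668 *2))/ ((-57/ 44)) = -431024/ 111055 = -3.88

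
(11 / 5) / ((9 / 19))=209 / 45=4.64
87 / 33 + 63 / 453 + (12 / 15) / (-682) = 714248 / 257455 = 2.77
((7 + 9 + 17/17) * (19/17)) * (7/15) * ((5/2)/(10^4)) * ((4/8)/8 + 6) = 12901/960000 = 0.01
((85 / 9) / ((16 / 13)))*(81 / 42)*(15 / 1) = 49725 / 224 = 221.99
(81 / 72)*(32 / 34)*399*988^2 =7010666208 / 17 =412392129.88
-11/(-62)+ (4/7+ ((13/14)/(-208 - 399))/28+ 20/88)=79196927/81138904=0.98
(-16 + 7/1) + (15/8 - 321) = -2625/8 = -328.12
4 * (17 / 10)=34 / 5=6.80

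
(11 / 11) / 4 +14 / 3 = 59 / 12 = 4.92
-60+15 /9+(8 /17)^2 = -50383 /867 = -58.11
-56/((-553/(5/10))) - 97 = -7659/79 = -96.95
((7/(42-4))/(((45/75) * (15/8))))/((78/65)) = 70/513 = 0.14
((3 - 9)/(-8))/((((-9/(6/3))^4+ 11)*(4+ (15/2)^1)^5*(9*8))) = 16/130084928373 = 0.00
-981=-981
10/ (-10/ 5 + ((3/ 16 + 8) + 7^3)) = 160/ 5587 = 0.03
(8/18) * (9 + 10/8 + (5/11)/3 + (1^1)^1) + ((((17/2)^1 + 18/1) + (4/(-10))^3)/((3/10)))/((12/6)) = 729541/14850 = 49.13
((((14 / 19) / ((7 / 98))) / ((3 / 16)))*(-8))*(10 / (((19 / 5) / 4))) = -5017600 / 1083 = -4633.06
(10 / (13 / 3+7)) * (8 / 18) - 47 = -46.61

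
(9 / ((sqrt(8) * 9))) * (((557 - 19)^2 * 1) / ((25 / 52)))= 3762772 * sqrt(2) / 25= 212854.53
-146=-146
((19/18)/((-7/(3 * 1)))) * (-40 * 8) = 144.76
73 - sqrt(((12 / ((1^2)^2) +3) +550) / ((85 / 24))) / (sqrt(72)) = 73 - sqrt(5763) / 51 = 71.51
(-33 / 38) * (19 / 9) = -11 / 6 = -1.83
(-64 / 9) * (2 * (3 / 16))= -8 / 3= -2.67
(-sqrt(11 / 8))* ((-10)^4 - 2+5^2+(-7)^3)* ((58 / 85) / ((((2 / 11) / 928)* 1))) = -143279488* sqrt(22) / 17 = -39531786.39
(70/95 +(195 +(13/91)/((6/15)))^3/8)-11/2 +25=388718332669/417088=931981.58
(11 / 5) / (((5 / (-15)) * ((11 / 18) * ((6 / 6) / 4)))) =-216 / 5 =-43.20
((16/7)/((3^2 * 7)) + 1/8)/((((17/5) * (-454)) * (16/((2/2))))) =-2845/435665664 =-0.00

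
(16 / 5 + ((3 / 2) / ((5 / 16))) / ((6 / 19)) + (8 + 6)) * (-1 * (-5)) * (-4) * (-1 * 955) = 618840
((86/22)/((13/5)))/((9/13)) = 215/99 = 2.17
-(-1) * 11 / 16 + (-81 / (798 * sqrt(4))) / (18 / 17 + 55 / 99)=344837 / 525616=0.66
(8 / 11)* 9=6.55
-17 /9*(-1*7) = 119 /9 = 13.22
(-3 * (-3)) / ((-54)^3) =-0.00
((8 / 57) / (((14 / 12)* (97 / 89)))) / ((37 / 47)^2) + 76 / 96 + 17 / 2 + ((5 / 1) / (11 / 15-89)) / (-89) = 118256443508339 / 12486941166504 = 9.47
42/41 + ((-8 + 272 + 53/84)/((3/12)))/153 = 1046335/131733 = 7.94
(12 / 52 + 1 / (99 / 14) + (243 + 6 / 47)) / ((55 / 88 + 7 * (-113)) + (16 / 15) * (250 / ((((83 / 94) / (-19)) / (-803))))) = 9780097168 / 185036592453999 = 0.00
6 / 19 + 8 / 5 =182 / 95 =1.92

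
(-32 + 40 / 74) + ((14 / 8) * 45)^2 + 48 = 3681117 / 592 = 6218.10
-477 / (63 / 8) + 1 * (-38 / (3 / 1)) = -1538 / 21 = -73.24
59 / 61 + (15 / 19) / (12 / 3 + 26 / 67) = 130293 / 113582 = 1.15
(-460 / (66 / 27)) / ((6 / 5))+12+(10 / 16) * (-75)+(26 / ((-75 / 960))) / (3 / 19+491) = -197472437 / 1026520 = -192.37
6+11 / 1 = 17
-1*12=-12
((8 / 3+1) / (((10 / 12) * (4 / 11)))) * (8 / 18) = 242 / 45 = 5.38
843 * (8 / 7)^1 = 6744 / 7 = 963.43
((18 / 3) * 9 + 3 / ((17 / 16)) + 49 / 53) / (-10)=-5.77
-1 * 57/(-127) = 57/127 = 0.45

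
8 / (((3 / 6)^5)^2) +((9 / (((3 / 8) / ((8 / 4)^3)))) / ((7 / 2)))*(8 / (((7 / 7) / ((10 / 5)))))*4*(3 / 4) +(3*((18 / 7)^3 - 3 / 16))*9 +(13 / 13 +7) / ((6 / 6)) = 61943929 / 5488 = 11287.16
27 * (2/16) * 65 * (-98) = -21498.75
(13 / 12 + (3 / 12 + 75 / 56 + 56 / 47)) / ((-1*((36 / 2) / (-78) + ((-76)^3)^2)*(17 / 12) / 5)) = -396643 / 5604407642726242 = -0.00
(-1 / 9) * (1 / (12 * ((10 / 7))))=-7 / 1080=-0.01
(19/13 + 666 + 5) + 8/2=8794/13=676.46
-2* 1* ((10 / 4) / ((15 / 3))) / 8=-1 / 8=-0.12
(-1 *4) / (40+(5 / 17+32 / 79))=-5372 / 54659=-0.10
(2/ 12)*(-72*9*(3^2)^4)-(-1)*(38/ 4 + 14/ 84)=-2125735/ 3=-708578.33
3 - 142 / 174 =190 / 87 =2.18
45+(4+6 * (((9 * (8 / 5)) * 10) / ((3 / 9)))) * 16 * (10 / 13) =415945 / 13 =31995.77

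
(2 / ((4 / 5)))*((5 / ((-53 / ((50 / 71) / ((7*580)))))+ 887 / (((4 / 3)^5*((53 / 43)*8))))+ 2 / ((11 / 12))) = 8098018914605 / 137671131136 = 58.82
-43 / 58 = -0.74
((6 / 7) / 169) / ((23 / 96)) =0.02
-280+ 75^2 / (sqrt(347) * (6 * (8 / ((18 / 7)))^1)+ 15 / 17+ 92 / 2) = -87141688085 / 308770607+ 273105000 * sqrt(347) / 308770607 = -265.75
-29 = -29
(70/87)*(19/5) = 266/87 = 3.06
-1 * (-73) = 73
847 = 847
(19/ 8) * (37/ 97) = 703/ 776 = 0.91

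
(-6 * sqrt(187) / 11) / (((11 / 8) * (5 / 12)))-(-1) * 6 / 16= 3 / 8-576 * sqrt(187) / 605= -12.64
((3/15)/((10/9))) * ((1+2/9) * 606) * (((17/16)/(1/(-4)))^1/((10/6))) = -169983/500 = -339.97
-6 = -6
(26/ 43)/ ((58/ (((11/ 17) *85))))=715/ 1247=0.57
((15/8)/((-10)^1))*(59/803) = -177/12848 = -0.01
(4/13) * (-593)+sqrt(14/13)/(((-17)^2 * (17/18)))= -2372/13+18 * sqrt(182)/63869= -182.46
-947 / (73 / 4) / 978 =-1894 / 35697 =-0.05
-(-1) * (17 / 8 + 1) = 25 / 8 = 3.12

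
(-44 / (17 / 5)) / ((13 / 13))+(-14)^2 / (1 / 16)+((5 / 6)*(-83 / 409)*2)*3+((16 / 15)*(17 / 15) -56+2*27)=4882966291 / 1564425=3121.25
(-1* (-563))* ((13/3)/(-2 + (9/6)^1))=-14638/3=-4879.33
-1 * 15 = -15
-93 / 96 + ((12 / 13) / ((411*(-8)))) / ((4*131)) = -7232645 / 7465952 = -0.97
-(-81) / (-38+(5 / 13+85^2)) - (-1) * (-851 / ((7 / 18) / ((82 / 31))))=-16766069805 / 2896516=-5788.36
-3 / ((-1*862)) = 3 / 862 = 0.00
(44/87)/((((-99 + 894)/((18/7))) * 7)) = 88/376565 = 0.00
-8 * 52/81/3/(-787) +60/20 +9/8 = 6314281/1529928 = 4.13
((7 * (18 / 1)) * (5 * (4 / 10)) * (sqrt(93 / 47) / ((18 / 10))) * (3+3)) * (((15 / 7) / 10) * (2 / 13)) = 360 * sqrt(4371) / 611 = 38.95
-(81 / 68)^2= -6561 / 4624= -1.42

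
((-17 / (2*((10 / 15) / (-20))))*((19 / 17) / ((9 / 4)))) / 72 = 95 / 54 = 1.76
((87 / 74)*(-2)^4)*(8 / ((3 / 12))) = 22272 / 37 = 601.95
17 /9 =1.89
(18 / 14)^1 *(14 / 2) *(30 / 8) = 135 / 4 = 33.75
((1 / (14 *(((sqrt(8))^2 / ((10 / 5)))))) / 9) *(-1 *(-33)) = 0.07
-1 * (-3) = 3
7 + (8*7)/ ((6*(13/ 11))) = 581/ 39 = 14.90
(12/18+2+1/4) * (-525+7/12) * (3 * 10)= -1101275/24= -45886.46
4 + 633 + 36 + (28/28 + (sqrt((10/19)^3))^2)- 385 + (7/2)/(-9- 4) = 51516513/178334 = 288.88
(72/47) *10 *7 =5040/47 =107.23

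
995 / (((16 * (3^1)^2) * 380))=199 / 10944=0.02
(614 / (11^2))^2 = 376996 / 14641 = 25.75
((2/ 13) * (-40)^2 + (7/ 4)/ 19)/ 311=243291/ 307268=0.79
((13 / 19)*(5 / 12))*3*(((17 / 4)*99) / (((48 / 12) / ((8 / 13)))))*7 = 387.53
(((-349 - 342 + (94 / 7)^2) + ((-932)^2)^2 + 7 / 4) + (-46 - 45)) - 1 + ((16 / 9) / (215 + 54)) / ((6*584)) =78407683786763789281 / 103919004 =754507652775.08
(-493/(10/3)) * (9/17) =-783/10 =-78.30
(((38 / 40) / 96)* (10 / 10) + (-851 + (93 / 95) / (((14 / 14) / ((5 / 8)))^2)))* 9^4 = -67862979603 / 12160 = -5580837.14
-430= -430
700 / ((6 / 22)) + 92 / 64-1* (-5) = 2573.10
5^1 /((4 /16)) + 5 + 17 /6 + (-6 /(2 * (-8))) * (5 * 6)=469 /12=39.08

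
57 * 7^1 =399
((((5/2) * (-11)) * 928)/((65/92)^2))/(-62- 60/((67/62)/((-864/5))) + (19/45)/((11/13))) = -286547298048/53430066391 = -5.36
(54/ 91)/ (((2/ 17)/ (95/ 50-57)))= -252909/ 910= -277.92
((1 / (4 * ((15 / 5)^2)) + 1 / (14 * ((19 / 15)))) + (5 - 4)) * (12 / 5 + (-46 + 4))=-57101 / 1330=-42.93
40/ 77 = 0.52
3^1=3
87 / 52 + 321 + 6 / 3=16883 / 52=324.67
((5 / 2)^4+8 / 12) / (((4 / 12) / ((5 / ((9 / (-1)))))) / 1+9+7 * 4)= 1.09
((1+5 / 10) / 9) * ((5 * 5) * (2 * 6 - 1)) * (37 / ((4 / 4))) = 10175 / 6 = 1695.83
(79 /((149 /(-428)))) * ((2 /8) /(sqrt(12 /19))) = -8453 * sqrt(57) /894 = -71.39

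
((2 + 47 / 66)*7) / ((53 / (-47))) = -58891 / 3498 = -16.84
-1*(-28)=28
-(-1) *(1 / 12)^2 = 1 / 144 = 0.01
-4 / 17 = -0.24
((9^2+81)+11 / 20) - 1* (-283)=8911 / 20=445.55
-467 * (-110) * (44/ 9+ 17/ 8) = 360303.47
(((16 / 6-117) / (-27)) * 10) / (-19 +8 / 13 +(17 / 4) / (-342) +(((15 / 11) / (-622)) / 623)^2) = -30786711500918893520 / 13375259212141944423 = -2.30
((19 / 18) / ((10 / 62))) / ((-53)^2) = 589 / 252810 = 0.00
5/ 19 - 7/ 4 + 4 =191/ 76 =2.51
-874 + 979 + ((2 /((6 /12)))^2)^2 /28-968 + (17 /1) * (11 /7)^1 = -827.14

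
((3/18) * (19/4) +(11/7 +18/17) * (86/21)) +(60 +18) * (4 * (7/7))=2156225/6664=323.56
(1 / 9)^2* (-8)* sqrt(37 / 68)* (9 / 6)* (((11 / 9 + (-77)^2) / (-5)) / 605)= 9704* sqrt(629) / 1136025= 0.21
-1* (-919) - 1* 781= 138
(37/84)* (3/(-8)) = -37/224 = -0.17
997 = 997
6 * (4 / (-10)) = -12 / 5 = -2.40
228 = 228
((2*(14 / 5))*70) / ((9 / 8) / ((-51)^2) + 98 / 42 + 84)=2718912 / 598811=4.54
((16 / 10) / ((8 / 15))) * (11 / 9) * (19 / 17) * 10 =2090 / 51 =40.98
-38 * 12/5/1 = -456/5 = -91.20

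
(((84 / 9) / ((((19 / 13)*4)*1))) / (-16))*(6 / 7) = -0.09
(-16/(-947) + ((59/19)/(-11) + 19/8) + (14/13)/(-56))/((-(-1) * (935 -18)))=43028119/18875520664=0.00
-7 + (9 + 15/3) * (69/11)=889/11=80.82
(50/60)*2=5/3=1.67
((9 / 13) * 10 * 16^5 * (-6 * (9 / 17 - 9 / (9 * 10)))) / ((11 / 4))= -16533946368 / 2431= -6801294.27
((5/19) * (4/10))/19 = 2/361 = 0.01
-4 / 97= -0.04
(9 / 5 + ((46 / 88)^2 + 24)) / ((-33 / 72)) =-757167 / 13310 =-56.89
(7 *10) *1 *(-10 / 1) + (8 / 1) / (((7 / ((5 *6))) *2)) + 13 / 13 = -4773 / 7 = -681.86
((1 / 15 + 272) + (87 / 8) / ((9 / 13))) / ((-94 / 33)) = -379863 / 3760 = -101.03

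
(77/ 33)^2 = 49/ 9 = 5.44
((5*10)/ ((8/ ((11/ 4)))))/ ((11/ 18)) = 225/ 8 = 28.12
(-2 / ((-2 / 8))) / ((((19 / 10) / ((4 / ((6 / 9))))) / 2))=960 / 19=50.53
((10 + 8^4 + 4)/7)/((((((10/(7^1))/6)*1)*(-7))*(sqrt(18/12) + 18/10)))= -73980/203 + 20550*sqrt(6)/203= -116.47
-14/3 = -4.67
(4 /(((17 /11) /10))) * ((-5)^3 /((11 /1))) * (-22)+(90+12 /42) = 780744 /119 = 6560.87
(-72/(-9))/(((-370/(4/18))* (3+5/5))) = -2/1665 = -0.00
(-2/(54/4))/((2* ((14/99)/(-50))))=550/21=26.19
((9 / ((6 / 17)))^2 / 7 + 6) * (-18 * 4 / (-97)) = 73.41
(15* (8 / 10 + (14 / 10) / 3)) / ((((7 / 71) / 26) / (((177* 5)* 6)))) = 186242940 / 7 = 26606134.29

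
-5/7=-0.71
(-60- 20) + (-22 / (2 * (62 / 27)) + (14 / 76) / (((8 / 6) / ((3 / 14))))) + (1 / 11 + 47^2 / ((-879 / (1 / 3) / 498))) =-45728135285 / 91120656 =-501.84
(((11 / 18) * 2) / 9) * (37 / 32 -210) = -73513 / 2592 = -28.36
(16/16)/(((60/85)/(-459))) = -2601/4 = -650.25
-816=-816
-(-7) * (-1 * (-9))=63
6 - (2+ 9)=-5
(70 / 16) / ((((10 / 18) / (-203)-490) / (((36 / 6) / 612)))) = -4263 / 48700784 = -0.00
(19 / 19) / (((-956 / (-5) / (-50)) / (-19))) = 2375 / 478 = 4.97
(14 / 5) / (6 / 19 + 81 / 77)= 2.05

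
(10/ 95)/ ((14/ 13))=13/ 133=0.10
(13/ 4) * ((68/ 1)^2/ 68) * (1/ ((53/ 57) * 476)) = 741/ 1484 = 0.50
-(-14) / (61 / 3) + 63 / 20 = 4683 / 1220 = 3.84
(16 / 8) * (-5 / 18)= -5 / 9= -0.56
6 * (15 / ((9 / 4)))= 40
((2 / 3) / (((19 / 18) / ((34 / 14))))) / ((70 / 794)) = 80988 / 4655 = 17.40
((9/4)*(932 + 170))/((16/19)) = 94221/32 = 2944.41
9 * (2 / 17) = 18 / 17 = 1.06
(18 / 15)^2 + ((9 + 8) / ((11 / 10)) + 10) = 7396 / 275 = 26.89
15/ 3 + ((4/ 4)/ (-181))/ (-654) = 591871/ 118374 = 5.00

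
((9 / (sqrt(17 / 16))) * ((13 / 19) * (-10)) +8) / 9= 8 / 9-520 * sqrt(17) / 323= -5.75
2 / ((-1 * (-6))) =1 / 3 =0.33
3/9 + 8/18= 7/9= 0.78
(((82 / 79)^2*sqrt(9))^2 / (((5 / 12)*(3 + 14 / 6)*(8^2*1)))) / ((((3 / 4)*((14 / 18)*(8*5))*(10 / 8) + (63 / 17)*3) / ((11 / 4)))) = 128405405601 / 25607341252640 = 0.01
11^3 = 1331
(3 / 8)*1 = 3 / 8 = 0.38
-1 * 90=-90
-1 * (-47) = 47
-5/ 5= -1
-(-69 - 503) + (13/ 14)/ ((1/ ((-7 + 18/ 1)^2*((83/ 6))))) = 2126.27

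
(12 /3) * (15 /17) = 60 /17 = 3.53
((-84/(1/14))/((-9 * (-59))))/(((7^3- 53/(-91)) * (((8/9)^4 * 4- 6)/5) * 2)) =601965/130848017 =0.00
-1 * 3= -3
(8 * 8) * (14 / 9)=896 / 9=99.56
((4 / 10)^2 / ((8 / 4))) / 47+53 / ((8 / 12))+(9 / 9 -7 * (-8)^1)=320779 / 2350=136.50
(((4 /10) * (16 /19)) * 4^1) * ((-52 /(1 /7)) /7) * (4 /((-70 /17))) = 226304 /3325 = 68.06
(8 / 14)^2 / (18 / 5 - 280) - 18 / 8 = -304891 / 135436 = -2.25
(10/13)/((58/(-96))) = -480/377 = -1.27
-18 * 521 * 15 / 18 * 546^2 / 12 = -194148045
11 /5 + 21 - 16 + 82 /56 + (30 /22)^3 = 11.20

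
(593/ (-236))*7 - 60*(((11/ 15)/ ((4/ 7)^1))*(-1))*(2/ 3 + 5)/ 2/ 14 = -355/ 177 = -2.01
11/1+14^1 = 25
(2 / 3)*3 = 2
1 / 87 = 0.01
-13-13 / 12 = -169 / 12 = -14.08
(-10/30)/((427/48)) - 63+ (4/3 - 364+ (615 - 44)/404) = -424.29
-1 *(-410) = 410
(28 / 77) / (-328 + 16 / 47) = -47 / 42350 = -0.00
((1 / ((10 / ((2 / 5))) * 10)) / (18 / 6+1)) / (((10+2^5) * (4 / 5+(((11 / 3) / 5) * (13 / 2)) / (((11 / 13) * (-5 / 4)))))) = -1 / 155680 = -0.00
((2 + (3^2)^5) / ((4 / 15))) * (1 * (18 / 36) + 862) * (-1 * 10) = -7639723125 / 4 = -1909930781.25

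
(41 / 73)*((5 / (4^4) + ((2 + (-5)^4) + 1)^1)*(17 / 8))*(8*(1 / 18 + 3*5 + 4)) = 12812053961 / 112128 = 114262.75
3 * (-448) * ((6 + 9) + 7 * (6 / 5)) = -157248 / 5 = -31449.60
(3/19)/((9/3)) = 1/19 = 0.05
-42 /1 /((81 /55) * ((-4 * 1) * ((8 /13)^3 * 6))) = 845845 /165888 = 5.10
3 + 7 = 10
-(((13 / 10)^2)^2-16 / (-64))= -31061 / 10000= -3.11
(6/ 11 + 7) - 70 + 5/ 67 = -45974/ 737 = -62.38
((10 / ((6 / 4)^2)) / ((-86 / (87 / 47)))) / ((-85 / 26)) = 3016 / 103071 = 0.03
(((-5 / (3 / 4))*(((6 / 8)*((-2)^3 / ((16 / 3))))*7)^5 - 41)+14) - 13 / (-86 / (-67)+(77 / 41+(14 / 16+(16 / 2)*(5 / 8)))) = 328432035997573 / 1626841088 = 201883.29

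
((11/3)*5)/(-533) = -55/1599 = -0.03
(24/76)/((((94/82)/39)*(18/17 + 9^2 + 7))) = 81549/676001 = 0.12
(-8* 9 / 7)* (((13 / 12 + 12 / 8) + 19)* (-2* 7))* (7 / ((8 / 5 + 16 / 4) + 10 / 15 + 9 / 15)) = 326340 / 103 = 3168.35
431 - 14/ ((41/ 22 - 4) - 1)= 30047/ 69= 435.46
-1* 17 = -17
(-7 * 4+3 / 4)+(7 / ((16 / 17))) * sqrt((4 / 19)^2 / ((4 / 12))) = -109 / 4+119 * sqrt(3) / 76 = -24.54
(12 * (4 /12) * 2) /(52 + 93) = 0.06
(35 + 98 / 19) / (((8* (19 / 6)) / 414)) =473823 / 722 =656.26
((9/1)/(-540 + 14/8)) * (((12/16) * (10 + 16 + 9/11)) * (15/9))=-13275/23683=-0.56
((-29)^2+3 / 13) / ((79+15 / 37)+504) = 202316 / 140309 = 1.44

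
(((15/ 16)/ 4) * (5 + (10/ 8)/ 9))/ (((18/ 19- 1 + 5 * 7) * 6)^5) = 2290391575/ 770828686809347653632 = 0.00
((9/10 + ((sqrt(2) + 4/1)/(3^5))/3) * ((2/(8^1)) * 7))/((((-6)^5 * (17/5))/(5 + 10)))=-231035/256981248 - 175 * sqrt(2)/128490624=-0.00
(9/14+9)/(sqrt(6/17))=45 * sqrt(102)/28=16.23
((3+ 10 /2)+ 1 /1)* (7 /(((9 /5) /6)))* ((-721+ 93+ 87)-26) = -119070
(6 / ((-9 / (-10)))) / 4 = 5 / 3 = 1.67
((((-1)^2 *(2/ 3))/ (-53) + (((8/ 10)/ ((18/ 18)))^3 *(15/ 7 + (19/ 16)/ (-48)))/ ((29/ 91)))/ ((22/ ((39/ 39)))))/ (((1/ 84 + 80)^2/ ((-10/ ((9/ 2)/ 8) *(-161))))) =3946591784128/ 57279023684025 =0.07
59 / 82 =0.72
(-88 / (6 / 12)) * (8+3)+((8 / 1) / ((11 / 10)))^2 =-227856 / 121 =-1883.11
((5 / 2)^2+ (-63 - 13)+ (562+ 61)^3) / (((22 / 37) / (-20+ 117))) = 3471342491321 / 88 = 39447073765.01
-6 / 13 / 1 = -6 / 13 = -0.46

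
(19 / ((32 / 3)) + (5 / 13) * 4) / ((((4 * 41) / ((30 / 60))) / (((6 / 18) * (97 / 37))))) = 133957 / 15145728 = 0.01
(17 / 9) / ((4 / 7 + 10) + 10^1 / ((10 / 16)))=0.07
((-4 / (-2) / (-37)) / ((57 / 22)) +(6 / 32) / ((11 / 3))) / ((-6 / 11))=-11237 / 202464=-0.06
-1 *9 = -9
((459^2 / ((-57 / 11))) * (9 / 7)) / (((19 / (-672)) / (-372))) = -248286715776 / 361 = -687774835.94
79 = 79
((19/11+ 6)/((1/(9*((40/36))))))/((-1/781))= -60350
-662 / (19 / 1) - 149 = -3493 / 19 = -183.84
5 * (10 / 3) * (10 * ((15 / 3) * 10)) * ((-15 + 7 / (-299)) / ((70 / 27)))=-101070000 / 2093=-48289.54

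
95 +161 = 256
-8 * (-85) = 680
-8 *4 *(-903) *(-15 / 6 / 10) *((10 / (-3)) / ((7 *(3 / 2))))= 6880 / 3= 2293.33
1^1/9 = 1/9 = 0.11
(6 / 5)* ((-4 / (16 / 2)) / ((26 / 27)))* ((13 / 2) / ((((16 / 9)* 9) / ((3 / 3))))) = -81 / 320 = -0.25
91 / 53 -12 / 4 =-68 / 53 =-1.28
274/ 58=137/ 29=4.72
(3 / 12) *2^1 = 1 / 2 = 0.50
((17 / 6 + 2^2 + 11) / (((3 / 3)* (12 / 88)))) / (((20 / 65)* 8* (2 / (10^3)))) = 1912625 / 72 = 26564.24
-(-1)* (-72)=-72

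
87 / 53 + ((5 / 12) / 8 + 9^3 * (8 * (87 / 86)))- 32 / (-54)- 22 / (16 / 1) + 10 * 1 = 11638548799 / 1969056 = 5910.73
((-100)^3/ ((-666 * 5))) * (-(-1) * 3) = 900.90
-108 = -108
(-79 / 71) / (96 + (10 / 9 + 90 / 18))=-711 / 65249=-0.01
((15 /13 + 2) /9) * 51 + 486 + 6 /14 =137674 /273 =504.30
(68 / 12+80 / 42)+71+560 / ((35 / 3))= 886 / 7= 126.57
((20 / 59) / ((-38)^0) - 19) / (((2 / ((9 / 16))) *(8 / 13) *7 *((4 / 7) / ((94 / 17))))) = -6054399 / 513536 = -11.79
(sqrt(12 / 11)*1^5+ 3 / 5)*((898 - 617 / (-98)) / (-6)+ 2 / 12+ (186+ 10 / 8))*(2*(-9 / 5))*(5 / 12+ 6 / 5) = -104663*sqrt(33) / 2695 - 313989 / 2450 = -351.25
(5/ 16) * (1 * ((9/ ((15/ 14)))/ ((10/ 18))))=189/ 40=4.72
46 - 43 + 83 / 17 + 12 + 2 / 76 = 12861 / 646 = 19.91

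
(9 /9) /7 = 1 /7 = 0.14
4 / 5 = 0.80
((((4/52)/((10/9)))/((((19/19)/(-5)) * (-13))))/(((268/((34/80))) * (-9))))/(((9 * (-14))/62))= 527/228271680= 0.00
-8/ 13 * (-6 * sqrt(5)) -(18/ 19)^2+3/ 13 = -3129/ 4693+48 * sqrt(5)/ 13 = 7.59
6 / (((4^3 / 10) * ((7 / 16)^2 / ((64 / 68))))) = 3840 / 833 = 4.61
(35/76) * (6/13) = 105/494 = 0.21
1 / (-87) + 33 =2870 / 87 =32.99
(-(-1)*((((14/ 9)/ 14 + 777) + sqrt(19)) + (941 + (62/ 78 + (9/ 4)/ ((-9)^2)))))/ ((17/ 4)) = 4*sqrt(19)/ 17 + 804461/ 1989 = 405.48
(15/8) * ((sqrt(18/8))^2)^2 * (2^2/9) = 4.22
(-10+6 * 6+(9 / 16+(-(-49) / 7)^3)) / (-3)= -1971 / 16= -123.19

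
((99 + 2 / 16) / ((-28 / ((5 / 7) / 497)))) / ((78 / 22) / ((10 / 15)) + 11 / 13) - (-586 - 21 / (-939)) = 125993903335829 / 215015169712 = 585.98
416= 416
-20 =-20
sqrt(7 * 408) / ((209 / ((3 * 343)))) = 2058 * sqrt(714) / 209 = 263.12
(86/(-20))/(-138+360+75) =-43/2970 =-0.01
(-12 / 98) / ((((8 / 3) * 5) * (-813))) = 3 / 265580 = 0.00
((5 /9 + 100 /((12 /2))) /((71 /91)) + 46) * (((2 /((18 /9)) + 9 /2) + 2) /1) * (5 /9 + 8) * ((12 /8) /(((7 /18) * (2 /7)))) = 16747115 /284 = 58968.71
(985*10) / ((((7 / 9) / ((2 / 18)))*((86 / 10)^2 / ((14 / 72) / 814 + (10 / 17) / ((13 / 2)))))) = 72351574375 / 41910624756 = 1.73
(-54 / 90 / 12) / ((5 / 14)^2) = -49 / 125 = -0.39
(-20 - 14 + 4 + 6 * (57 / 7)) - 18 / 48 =18.48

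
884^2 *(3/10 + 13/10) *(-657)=-4107332736/5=-821466547.20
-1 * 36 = -36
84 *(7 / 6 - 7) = -490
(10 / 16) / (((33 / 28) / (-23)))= -805 / 66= -12.20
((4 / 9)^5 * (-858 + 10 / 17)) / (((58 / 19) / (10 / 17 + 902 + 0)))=-4396.35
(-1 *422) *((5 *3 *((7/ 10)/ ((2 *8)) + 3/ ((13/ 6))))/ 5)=-1880643/ 1040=-1808.31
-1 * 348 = -348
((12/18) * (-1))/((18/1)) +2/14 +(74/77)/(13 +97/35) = 31895/191268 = 0.17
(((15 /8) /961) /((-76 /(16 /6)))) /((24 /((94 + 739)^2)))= -3469445 /1752864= -1.98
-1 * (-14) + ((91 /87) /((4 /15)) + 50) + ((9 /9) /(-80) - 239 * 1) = -396929 /2320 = -171.09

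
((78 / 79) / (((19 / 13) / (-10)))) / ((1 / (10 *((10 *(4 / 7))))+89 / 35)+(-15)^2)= -2184000 / 73568513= -0.03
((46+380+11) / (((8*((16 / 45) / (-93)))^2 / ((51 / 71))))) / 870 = 26022635505 / 67469312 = 385.70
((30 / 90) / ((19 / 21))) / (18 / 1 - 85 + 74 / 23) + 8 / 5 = 1.59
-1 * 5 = -5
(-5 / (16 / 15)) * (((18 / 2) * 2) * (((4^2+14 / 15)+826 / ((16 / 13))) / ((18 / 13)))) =-5366855 / 128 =-41928.55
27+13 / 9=256 / 9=28.44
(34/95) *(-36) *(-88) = 107712/95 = 1133.81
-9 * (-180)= 1620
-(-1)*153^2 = 23409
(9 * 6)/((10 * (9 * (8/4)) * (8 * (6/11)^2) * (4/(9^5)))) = 2381643/1280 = 1860.66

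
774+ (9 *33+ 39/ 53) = 56802/ 53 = 1071.74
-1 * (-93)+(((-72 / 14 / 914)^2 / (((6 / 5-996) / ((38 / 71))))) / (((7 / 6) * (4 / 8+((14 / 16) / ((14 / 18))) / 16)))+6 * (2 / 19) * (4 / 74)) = 20130748777709699607 / 216380233240434347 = 93.03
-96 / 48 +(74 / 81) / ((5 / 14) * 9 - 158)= -352090 / 175527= -2.01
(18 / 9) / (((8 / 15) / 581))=8715 / 4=2178.75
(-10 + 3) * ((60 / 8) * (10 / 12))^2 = -4375 / 16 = -273.44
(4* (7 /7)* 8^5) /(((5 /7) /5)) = 917504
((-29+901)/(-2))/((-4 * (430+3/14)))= 1526/6023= 0.25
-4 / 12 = -1 / 3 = -0.33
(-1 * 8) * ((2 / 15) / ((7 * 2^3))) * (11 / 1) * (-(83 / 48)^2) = 75779 / 120960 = 0.63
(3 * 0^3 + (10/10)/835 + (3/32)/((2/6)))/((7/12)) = 22641/46760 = 0.48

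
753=753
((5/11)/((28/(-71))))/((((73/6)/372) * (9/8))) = -176080/5621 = -31.33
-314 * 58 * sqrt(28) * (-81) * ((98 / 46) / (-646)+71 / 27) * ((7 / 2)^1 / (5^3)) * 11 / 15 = 147748155478 * sqrt(7) / 928625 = 420950.20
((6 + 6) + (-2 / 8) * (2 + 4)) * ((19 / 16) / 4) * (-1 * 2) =-399 / 64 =-6.23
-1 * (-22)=22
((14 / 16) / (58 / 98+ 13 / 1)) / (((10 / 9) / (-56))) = -2401 / 740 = -3.24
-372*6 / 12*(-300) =55800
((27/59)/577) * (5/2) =135/68086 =0.00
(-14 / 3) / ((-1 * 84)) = 1 / 18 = 0.06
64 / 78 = 32 / 39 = 0.82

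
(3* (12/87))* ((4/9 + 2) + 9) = 412/87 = 4.74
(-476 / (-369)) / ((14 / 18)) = 68 / 41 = 1.66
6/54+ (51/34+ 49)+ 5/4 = 1867/36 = 51.86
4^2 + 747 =763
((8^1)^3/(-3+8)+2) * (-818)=-426996/5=-85399.20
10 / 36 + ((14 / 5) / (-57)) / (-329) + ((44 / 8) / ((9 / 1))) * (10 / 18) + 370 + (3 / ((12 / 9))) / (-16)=8575263671 / 23146560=370.48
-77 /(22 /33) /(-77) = 3 /2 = 1.50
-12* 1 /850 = -6 /425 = -0.01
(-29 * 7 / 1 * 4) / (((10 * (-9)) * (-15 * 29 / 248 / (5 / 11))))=-3472 / 1485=-2.34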